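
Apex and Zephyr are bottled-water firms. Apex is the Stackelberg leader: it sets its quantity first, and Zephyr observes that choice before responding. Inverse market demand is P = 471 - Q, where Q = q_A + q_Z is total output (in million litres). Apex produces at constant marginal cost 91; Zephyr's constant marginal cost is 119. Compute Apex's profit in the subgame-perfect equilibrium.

Solve by backward induction. Given q_A, the follower Zephyr maximises π_Z = (471 - q_A - q_Z)q_Z - 119q_Z.
Setting the follower's marginal profit to zero, 352 - q_A - 2q_Z = 0, i.e. q_Z = (352 - q_A)/2.
The leader anticipates this reaction. Substituting into P = 471 - Q gives P = 295 - (1/2)q_A, so π_A = (295 - (1/2)q_A)q_A - 91q_A.
Leader FOC: 204 - q_A = 0, so q_A = 204.
Then q_Z = (352 - 204)/2 = 74.
Price P = 471 - 278 = 193.
Apex's profit: (193 - 91)·204 = 20808.

20808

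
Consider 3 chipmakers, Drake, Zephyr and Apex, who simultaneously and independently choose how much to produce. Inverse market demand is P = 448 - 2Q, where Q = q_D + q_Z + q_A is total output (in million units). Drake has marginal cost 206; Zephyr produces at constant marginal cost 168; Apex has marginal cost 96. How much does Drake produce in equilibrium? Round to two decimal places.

11.75

Drake's profit: π_D = (448 - 2Q)q_D - (206q_D). Setting ∂π_D/∂q_D = 0: 242 - 4q_D - 2(q_Z + q_A) = 0.
Zephyr's profit: π_Z = (448 - 2Q)q_Z - (168q_Z). Setting ∂π_Z/∂q_Z = 0: 280 - 4q_Z - 2(q_D + q_A) = 0.
Apex's first-order condition: 352 - 4q_A - 2(q_D + q_Z) = 0.
Adding the 3 conditions: 874 − 4Q − 4Q = 0, i.e. Q = 437/4.
Back-substituting: q_D = (242 − 437/2)/2 = 47/4, q_Z = (280 − 437/2)/2 = 123/4, q_A = (352 − 437/2)/2 = 267/4.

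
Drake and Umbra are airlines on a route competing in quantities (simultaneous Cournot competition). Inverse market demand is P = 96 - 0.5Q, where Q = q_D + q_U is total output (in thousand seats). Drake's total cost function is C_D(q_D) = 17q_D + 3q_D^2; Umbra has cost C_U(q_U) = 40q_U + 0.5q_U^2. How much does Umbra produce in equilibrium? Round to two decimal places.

25.64

Drake's profit: π_D = (96 - 0.5Q)q_D - (17q_D + 3q_D²). Setting ∂π_D/∂q_D = 0: 79 - 7q_D - (1/2)(q_U) = 0.
Umbra's profit: π_U = (96 - 0.5Q)q_U - (40q_U + (1/2)q_U²). Setting ∂π_U/∂q_U = 0: 56 - 2q_U - (1/2)(q_D) = 0.
Best responses: q_D = (79 - (1/2)q_U)/7, q_U = (56 - (1/2)q_D)/2.
Substituting one into the other gives q_D = 104/11 and q_U = 282/11.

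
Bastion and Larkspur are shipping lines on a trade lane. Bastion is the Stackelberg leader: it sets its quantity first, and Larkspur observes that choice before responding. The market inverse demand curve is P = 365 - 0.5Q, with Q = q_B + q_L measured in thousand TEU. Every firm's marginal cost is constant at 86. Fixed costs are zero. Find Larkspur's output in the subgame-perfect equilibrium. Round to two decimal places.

The follower Larkspur best-responds to any q_B: π_L = (365 - 0.5Q)q_L - 86q_L.
Setting the follower's marginal profit to zero, 279 - (1/2)q_B - q_L = 0, i.e. q_L = (279 - (1/2)q_B).
Bastion substitutes q_L(q_B) into its own profit: π_B = q_B(365 - (1/2)q_B - (279 - (1/2)q_B)/2) - 86q_B = (451/2 - (1/4)q_B)q_B - 86q_B.
Maximising: ∂π_B/∂q_B = 279/2 - (1/2)q_B = 0, giving q_B = 279.
Then q_L = (279 - (1/2)·279) = 279/2.

139.50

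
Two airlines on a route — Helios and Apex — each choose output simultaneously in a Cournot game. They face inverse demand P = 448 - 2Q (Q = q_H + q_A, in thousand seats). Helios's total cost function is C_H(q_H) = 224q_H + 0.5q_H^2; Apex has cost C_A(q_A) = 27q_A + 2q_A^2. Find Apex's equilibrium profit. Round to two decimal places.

8474.23

Helios's profit: π_H = (448 - 2Q)q_H - (224q_H + (1/2)q_H²). Setting ∂π_H/∂q_H = 0: 224 - 5q_H - 2(q_A) = 0.
Apex's first-order condition: 421 - 8q_A - 2(q_H) = 0.
So q_H = (224 - 2q_A)/5 and q_A = (421 - 2q_H)/8.
Solving the pair: q_H = 475/18, q_A = 1657/36.
Price P = 448 - 2·(869/12) = 1819/6.
Apex's profit: (1819/6)·(1657/36) - 27·(1657/36) - 2(1657/36)² = 8474.2253.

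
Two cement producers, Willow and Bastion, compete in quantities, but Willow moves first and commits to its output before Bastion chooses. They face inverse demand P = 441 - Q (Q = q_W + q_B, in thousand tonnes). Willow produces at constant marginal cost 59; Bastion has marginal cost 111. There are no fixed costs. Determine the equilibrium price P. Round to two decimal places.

Solve by backward induction. Given q_W, the follower Bastion maximises π_B = (441 - q_W - q_B)q_B - 111q_B.
Setting the follower's marginal profit to zero, 330 - q_W - 2q_B = 0, i.e. q_B = (330 - q_W)/2.
Willow substitutes q_B(q_W) into its own profit: π_W = q_W(441 - q_W - (330 - q_W)/2) - 59q_W = (276 - (1/2)q_W)q_W - 59q_W.
The leader's first-order condition 217 - q_W = 0 yields q_W = 217.
Then q_B = (330 - 217)/2 = 113/2.
Total output Q = 547/2, so price P = 441 - 547/2 = 335/2.

167.50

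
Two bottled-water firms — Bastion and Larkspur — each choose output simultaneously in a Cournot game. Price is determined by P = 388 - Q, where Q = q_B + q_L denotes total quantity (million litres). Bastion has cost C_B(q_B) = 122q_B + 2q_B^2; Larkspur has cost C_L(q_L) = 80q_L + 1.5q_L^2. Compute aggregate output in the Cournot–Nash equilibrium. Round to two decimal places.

89.79

Bastion's profit: π_B = (388 - Q)q_B - (122q_B + 2q_B²). Setting ∂π_B/∂q_B = 0: 266 - 6q_B - (q_L) = 0.
Larkspur's first-order condition: 308 - 5q_L - (q_B) = 0.
Best responses: q_B = (266 - q_L)/6, q_L = (308 - q_B)/5.
Solving the pair: q_B = 1022/29, q_L = 1582/29.
Total output Q = 1022/29 + 1582/29 = 89.7931.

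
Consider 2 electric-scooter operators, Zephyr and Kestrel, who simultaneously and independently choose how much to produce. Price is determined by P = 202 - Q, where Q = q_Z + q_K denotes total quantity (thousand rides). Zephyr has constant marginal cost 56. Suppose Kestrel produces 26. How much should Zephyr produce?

60

With the rival's output fixed at 26, Zephyr's profit is π_Z = (202 - 26 - q_Z)q_Z - (56q_Z) = (176 - q_Z)q_Z - (56q_Z).
∂π_Z/∂q_Z = 120 - 2q_Z = 0, so q_Z = 60.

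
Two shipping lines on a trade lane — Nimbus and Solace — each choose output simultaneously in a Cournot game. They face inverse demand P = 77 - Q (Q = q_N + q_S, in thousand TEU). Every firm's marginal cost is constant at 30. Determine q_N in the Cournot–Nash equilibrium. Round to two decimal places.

15.67

A representative firm's profit is π_i = q_i(77 - Q) - 30q_i.
Setting ∂π_i/∂q_i = 0 with rivals' quantities fixed: 47 - 2q_i - q_j = 0.
By symmetry each firm produces the same amount; substituting q_j = q_i yields q_i = 47/3.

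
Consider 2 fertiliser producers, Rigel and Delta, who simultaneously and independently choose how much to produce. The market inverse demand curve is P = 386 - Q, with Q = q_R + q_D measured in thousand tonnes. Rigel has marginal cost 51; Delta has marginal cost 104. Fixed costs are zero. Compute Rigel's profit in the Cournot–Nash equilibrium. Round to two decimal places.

16727.11

Rigel's profit: π_R = (386 - Q)q_R - (51q_R). Setting ∂π_R/∂q_R = 0: 335 - 2q_R - (q_D) = 0.
Delta's first-order condition: 282 - 2q_D - (q_R) = 0.
Rearranging gives the reaction functions q_R = (335 - q_D)/2 and q_D = (282 - q_R)/2.
Solving the pair: q_R = 388/3, q_D = 229/3.
Price P = 386 - 617/3 = 541/3.
Rigel's profit: (541/3 - 51)·(388/3) = 16727.1111.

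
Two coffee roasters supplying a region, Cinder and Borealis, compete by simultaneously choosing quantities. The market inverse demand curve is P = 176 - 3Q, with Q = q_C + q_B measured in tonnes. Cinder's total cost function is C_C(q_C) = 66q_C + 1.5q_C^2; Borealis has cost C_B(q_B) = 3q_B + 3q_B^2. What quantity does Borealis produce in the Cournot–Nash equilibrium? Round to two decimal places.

Cinder's profit: π_C = (176 - 3Q)q_C - (66q_C + (3/2)q_C²). Setting ∂π_C/∂q_C = 0: 110 - 9q_C - 3(q_B) = 0.
Borealis's profit: π_B = (176 - 3Q)q_B - (3q_B + 3q_B²). Setting ∂π_B/∂q_B = 0: 173 - 12q_B - 3(q_C) = 0.
So q_C = (110 - 3q_B)/9 and q_B = (173 - 3q_C)/12.
Substituting one into the other gives q_C = 89/11 and q_B = 409/33.

12.39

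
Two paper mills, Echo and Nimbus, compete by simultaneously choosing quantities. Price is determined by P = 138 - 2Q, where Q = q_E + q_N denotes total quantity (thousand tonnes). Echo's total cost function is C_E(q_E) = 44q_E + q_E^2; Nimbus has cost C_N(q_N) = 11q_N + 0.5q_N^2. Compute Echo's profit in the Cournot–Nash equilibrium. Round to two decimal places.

207.05

Echo's profit: π_E = (138 - 2Q)q_E - (44q_E + q_E²). Setting ∂π_E/∂q_E = 0: 94 - 6q_E - 2(q_N) = 0.
Nimbus's first-order condition: 127 - 5q_N - 2(q_E) = 0.
Best responses: q_E = (94 - 2q_N)/6, q_N = (127 - 2q_E)/5.
Substituting one into the other gives q_E = 108/13 and q_N = 287/13.
Price P = 138 - 2·(395/13) = 1004/13.
Echo's profit: (1004/13)·(108/13) - 44·(108/13) - (108/13)² = 207.0533.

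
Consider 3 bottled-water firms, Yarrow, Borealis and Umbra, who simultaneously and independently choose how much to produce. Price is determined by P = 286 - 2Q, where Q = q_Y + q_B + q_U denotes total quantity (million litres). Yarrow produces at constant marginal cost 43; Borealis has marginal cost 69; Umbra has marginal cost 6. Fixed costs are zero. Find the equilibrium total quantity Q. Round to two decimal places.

Yarrow's profit: π_Y = (286 - 2Q)q_Y - (43q_Y). Setting ∂π_Y/∂q_Y = 0: 243 - 4q_Y - 2(q_B + q_U) = 0.
Borealis's first-order condition: 217 - 4q_B - 2(q_Y + q_U) = 0.
Umbra's profit: π_U = (286 - 2Q)q_U - (6q_U). Setting ∂π_U/∂q_U = 0: 280 - 4q_U - 2(q_Y + q_B) = 0.
Adding the 3 conditions: 740 − 4Q − 4Q = 0, i.e. Q = 185/2.
Back-substituting: q_Y = (243 − 185)/2 = 29, q_B = (217 − 185)/2 = 16, q_U = (280 − 185)/2 = 95/2.
Total output Q = 29 + 16 + 95/2 = 185/2.

92.50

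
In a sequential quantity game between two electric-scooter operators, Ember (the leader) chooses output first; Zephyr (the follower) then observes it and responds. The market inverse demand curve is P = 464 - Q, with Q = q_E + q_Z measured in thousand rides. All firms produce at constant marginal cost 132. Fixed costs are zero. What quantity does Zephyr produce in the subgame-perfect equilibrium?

83

The follower Zephyr best-responds to any q_E: π_Z = (464 - Q)q_Z - 132q_Z.
∂π_Z/∂q_Z = 332 - q_E - 2q_Z = 0 gives the reaction function q_Z = (332 - q_E)/2.
The leader anticipates this reaction. Substituting into P = 464 - Q gives P = 298 - (1/2)q_E, so π_E = (298 - (1/2)q_E)q_E - 132q_E.
Maximising: ∂π_E/∂q_E = 166 - q_E = 0, giving q_E = 166.
Then q_Z = (332 - 166)/2 = 83.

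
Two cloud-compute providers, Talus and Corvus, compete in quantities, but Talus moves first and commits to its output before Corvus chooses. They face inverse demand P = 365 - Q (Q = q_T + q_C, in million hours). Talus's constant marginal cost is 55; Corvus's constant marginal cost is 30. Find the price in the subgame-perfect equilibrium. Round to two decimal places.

126.25

Solve by backward induction. Given q_T, the follower Corvus maximises π_C = (365 - q_T - q_C)q_C - 30q_C.
∂π_C/∂q_C = 335 - q_T - 2q_C = 0 gives the reaction function q_C = (335 - q_T)/2.
The leader anticipates this reaction. Substituting into P = 365 - Q gives P = 395/2 - (1/2)q_T, so π_T = (395/2 - (1/2)q_T)q_T - 55q_T.
The leader's first-order condition 285/2 - q_T = 0 yields q_T = 285/2.
Then q_C = (335 - 285/2)/2 = 385/4.
Total output Q = 955/4, so price P = 365 - 955/4 = 505/4.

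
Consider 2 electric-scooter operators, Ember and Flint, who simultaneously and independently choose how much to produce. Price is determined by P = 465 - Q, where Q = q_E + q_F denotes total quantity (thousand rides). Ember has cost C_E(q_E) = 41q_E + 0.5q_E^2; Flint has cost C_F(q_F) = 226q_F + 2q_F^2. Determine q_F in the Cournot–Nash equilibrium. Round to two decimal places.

Ember's profit: π_E = (465 - Q)q_E - (41q_E + (1/2)q_E²). Setting ∂π_E/∂q_E = 0: 424 - 3q_E - (q_F) = 0.
Flint's first-order condition: 239 - 6q_F - (q_E) = 0.
So q_E = (424 - q_F)/3 and q_F = (239 - q_E)/6.
Substituting one into the other gives q_E = 135.5882 and q_F = 293/17.

17.24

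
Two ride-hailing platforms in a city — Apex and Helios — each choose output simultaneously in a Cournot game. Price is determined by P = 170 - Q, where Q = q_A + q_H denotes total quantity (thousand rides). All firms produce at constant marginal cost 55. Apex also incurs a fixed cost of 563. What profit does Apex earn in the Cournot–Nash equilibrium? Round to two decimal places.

A representative firm's profit is π_i = q_i(170 - Q) - 55q_i.
First-order condition (treating rivals' output as given): 115 - 2q_i - q_j = 0.
By symmetry each firm produces the same amount; substituting q_j = q_i yields q_i = 115/3.
Price P = 170 - 230/3 = 280/3.
Apex's profit: (280/3 - 55)·(115/3) - 563 = 906.4444.

906.44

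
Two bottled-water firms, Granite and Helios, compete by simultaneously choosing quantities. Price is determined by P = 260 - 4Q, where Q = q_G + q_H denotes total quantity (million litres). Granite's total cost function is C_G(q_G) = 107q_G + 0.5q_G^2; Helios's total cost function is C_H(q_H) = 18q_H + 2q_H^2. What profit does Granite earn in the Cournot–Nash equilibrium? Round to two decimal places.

400.57

Granite's profit: π_G = (260 - 4Q)q_G - (107q_G + (1/2)q_G²). Setting ∂π_G/∂q_G = 0: 153 - 9q_G - 4(q_H) = 0.
Helios's profit: π_H = (260 - 4Q)q_H - (18q_H + 2q_H²). Setting ∂π_H/∂q_H = 0: 242 - 12q_H - 4(q_G) = 0.
Best responses: q_G = (153 - 4q_H)/9, q_H = (242 - 4q_G)/12.
Substituting one into the other gives q_G = 217/23 and q_H = 783/46.
Price P = 260 - 4·(1217/46) = 154.1739.
Granite's profit: 154.1739·(217/23) - 107·(217/23) - (1/2)(217/23)² = 400.5681.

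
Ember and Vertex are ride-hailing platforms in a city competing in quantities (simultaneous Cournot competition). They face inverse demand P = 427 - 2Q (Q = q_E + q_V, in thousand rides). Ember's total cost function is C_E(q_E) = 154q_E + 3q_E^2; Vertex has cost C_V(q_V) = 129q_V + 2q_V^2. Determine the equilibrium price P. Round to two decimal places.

Ember's profit: π_E = (427 - 2Q)q_E - (154q_E + 3q_E²). Setting ∂π_E/∂q_E = 0: 273 - 10q_E - 2(q_V) = 0.
Vertex's profit: π_V = (427 - 2Q)q_V - (129q_V + 2q_V²). Setting ∂π_V/∂q_V = 0: 298 - 8q_V - 2(q_E) = 0.
So q_E = (273 - 2q_V)/10 and q_V = (298 - 2q_E)/8.
Substituting one into the other gives q_E = 397/19 and q_V = 1217/38.
Total output Q = 52.9211, so price P = 427 - 2·52.9211 = 321.1579.

321.16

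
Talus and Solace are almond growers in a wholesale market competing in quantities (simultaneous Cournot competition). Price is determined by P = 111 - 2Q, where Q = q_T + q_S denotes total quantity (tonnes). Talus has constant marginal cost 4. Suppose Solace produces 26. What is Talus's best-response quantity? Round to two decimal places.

With the rival's output fixed at 26, Talus's profit is π_T = (111 - 2·26 - 2q_T)q_T - (4q_T) = (59 - 2q_T)q_T - (4q_T).
∂π_T/∂q_T = 55 - 4q_T = 0, so q_T = 55/4.

13.75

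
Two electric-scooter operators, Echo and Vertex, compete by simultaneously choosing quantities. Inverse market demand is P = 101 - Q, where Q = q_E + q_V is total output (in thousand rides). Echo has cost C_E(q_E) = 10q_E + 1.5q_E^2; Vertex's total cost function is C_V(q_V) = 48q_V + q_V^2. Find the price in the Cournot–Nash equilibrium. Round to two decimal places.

Echo's profit: π_E = (101 - Q)q_E - (10q_E + (3/2)q_E²). Setting ∂π_E/∂q_E = 0: 91 - 5q_E - (q_V) = 0.
Vertex's first-order condition: 53 - 4q_V - (q_E) = 0.
So q_E = (91 - q_V)/5 and q_V = (53 - q_E)/4.
Solving the pair: q_E = 311/19, q_V = 174/19.
Total output Q = 485/19, so price P = 101 - 485/19 = 1434/19.

75.47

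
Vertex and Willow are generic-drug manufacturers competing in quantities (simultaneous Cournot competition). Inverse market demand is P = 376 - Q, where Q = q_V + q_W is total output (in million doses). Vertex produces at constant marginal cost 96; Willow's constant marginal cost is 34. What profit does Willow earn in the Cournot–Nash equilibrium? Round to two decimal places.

18135.11

Vertex's profit: π_V = (376 - Q)q_V - (96q_V). Setting ∂π_V/∂q_V = 0: 280 - 2q_V - (q_W) = 0.
Willow's first-order condition: 342 - 2q_W - (q_V) = 0.
Rearranging gives the reaction functions q_V = (280 - q_W)/2 and q_W = (342 - q_V)/2.
Solving the pair: q_V = 218/3, q_W = 404/3.
Price P = 376 - 622/3 = 506/3.
Willow's profit: (506/3 - 34)·(404/3) = 18135.1111.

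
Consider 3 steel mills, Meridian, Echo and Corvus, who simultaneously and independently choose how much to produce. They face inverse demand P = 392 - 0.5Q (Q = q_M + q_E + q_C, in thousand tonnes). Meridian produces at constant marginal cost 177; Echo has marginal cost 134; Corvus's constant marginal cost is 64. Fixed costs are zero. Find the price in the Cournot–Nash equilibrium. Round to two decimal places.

Meridian's profit: π_M = (392 - 0.5Q)q_M - (177q_M). Setting ∂π_M/∂q_M = 0: 215 - q_M - (1/2)(q_E + q_C) = 0.
Echo's first-order condition: 258 - q_E - (1/2)(q_M + q_C) = 0.
Corvus's profit: π_C = (392 - 0.5Q)q_C - (64q_C). Setting ∂π_C/∂q_C = 0: 328 - q_C - (1/2)(q_M + q_E) = 0.
Adding the 3 first-order conditions: 801 − 2Q = 0, so Q = 801/2.
Back-substituting: q_M = (215 − 801/4)/(1/2) = 59/2, q_E = (258 − 801/4)/(1/2) = 231/2, q_C = (328 − 801/4)/(1/2) = 511/2.
Total output Q = 801/2, so price P = 392 - (1/2)·(801/2) = 767/4.

191.75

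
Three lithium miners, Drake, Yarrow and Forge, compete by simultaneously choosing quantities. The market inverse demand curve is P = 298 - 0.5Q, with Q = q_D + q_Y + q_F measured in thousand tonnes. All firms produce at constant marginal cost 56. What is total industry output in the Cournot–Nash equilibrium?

A representative firm's profit is π_i = q_i(298 - 0.5Q) - 56q_i.
First-order condition (treating rivals' output as given): 242 - q_i - (1/2)·Σ_{j≠i} q_j = 0.
By symmetry each firm produces the same amount; substituting Σ_{j≠i} q_j = 2q_i yields q_i = 242/2 = 121.
Total output Q = 121 + 121 + 121 = 363.

363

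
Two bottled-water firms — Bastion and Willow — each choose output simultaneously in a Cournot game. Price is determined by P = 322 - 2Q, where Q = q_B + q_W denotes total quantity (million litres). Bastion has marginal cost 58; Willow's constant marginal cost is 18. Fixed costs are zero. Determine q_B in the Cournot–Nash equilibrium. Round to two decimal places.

37.33

Bastion's profit: π_B = (322 - 2Q)q_B - (58q_B). Setting ∂π_B/∂q_B = 0: 264 - 4q_B - 2(q_W) = 0.
Willow's profit: π_W = (322 - 2Q)q_W - (18q_W). Setting ∂π_W/∂q_W = 0: 304 - 4q_W - 2(q_B) = 0.
So q_B = (264 - 2q_W)/4 and q_W = (304 - 2q_B)/4.
Substituting one into the other gives q_B = 112/3 and q_W = 172/3.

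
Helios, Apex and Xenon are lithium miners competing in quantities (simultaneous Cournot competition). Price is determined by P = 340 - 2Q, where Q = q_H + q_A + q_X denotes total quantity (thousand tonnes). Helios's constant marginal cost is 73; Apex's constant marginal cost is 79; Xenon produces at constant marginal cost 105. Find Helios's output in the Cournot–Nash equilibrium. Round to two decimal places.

38.13

Helios's profit: π_H = (340 - 2Q)q_H - (73q_H). Setting ∂π_H/∂q_H = 0: 267 - 4q_H - 2(q_A + q_X) = 0.
Apex's profit: π_A = (340 - 2Q)q_A - (79q_A). Setting ∂π_A/∂q_A = 0: 261 - 4q_A - 2(q_H + q_X) = 0.
Xenon's first-order condition: 235 - 4q_X - 2(q_H + q_A) = 0.
Summing all 3 equations gives 763 − 8Q = 0, hence Q = 763/8.
Back-substituting: q_H = (267 − 763/4)/2 = 305/8, q_A = (261 − 763/4)/2 = 281/8, q_X = (235 − 763/4)/2 = 177/8.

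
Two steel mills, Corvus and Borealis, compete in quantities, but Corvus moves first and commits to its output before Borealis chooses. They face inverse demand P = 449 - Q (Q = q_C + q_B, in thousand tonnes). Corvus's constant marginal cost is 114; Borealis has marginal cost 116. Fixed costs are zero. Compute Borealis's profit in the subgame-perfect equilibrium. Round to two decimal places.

6765.06

Solve by backward induction. Given q_C, the follower Borealis maximises π_B = (449 - q_C - q_B)q_B - 116q_B.
∂π_B/∂q_B = 333 - q_C - 2q_B = 0 gives the reaction function q_B = (333 - q_C)/2.
The leader anticipates this reaction. Substituting into P = 449 - Q gives P = 565/2 - (1/2)q_C, so π_C = (565/2 - (1/2)q_C)q_C - 114q_C.
Maximising: ∂π_C/∂q_C = 337/2 - q_C = 0, giving q_C = 337/2.
Then q_B = (333 - 337/2)/2 = 329/4.
Price P = 449 - 1003/4 = 793/4.
Borealis's profit: (793/4 - 116)·(329/4) = 6765.0625.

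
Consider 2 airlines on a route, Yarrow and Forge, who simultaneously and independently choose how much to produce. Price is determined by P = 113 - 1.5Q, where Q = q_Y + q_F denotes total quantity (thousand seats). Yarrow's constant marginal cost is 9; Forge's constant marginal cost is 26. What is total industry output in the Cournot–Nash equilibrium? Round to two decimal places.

Yarrow's profit: π_Y = (113 - 1.5Q)q_Y - (9q_Y). Setting ∂π_Y/∂q_Y = 0: 104 - 3q_Y - (3/2)(q_F) = 0.
Forge's first-order condition: 87 - 3q_F - (3/2)(q_Y) = 0.
Rearranging gives the reaction functions q_Y = (104 - (3/2)q_F)/3 and q_F = (87 - (3/2)q_Y)/3.
Solving the pair: q_Y = 242/9, q_F = 140/9.
Total output Q = 242/9 + 140/9 = 382/9.

42.44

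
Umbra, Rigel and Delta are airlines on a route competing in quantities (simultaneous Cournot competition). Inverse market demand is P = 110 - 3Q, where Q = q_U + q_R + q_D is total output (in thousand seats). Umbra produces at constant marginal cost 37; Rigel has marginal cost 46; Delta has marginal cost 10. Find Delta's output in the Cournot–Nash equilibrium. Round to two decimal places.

13.58

Umbra's profit: π_U = (110 - 3Q)q_U - (37q_U). Setting ∂π_U/∂q_U = 0: 73 - 6q_U - 3(q_R + q_D) = 0.
Rigel's profit: π_R = (110 - 3Q)q_R - (46q_R). Setting ∂π_R/∂q_R = 0: 64 - 6q_R - 3(q_U + q_D) = 0.
Delta's first-order condition: 100 - 6q_D - 3(q_U + q_R) = 0.
Summing all 3 equations gives 237 − 12Q = 0, hence Q = 79/4.
Back-substituting: q_U = (73 − 237/4)/3 = 55/12, q_R = (64 − 237/4)/3 = 19/12, q_D = (100 − 237/4)/3 = 163/12.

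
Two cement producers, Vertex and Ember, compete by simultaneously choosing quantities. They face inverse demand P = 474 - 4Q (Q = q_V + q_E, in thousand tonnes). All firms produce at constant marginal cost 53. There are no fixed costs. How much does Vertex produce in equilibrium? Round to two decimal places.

Each firm earns π_i = (474 - 4Q)q_i - 53q_i.
Setting ∂π_i/∂q_i = 0 with rivals' quantities fixed: 421 - 8q_i - 4q_j = 0.
With identical firms every q_j equals q_i, so q_j = q_i and 421 = 12q_i, giving q_i = 421/12.

35.08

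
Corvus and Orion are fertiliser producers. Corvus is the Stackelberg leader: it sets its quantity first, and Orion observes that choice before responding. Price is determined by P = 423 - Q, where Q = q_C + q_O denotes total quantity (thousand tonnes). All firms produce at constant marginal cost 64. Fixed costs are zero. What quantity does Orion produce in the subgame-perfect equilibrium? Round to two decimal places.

Solve by backward induction. Given q_C, the follower Orion maximises π_O = (423 - q_C - q_O)q_O - 64q_O.
Setting the follower's marginal profit to zero, 359 - q_C - 2q_O = 0, i.e. q_O = (359 - q_C)/2.
The leader anticipates this reaction. Substituting into P = 423 - Q gives P = 487/2 - (1/2)q_C, so π_C = (487/2 - (1/2)q_C)q_C - 64q_C.
Leader FOC: 359/2 - q_C = 0, so q_C = 359/2.
Then q_O = (359 - 359/2)/2 = 359/4.

89.75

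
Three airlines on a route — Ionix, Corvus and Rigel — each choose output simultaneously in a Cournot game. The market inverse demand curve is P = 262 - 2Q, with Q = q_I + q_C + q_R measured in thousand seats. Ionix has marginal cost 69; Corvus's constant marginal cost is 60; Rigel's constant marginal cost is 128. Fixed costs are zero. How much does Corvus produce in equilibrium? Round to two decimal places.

Ionix's profit: π_I = (262 - 2Q)q_I - (69q_I). Setting ∂π_I/∂q_I = 0: 193 - 4q_I - 2(q_C + q_R) = 0.
Corvus's profit: π_C = (262 - 2Q)q_C - (60q_C). Setting ∂π_C/∂q_C = 0: 202 - 4q_C - 2(q_I + q_R) = 0.
Rigel's profit: π_R = (262 - 2Q)q_R - (128q_R). Setting ∂π_R/∂q_R = 0: 134 - 4q_R - 2(q_I + q_C) = 0.
Adding the 3 first-order conditions: 529 − 8Q = 0, so Q = 529/8.
Back-substituting: q_I = (193 − 529/4)/2 = 243/8, q_C = (202 − 529/4)/2 = 279/8, q_R = (134 − 529/4)/2 = 7/8.

34.88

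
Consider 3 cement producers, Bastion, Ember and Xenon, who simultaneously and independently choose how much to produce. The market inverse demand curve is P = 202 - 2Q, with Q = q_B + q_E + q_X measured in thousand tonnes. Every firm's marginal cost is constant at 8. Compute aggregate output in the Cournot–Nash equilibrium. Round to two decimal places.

A representative firm's profit is π_i = q_i(202 - 2Q) - 8q_i.
First-order condition (treating rivals' output as given): 194 - 4q_i - 2·Σ_{j≠i} q_j = 0.
With identical firms every q_j equals q_i, so Σ_{j≠i} q_j = 2q_i and 194 = 8q_i, giving q_i = 97/4.
Total output Q = 97/4 + 97/4 + 97/4 = 291/4.

72.75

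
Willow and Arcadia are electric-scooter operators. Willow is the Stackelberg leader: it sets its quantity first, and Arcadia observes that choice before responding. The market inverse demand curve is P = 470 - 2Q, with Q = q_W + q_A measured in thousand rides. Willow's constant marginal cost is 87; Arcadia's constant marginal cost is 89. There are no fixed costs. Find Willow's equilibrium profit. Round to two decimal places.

The follower Arcadia best-responds to any q_W: π_A = (470 - 2Q)q_A - 89q_A.
Setting the follower's marginal profit to zero, 381 - 2q_W - 4q_A = 0, i.e. q_A = (381 - 2q_W)/4.
Willow substitutes q_A(q_W) into its own profit: π_W = q_W(470 - 2q_W - (381 - 2q_W)/2) - 87q_W = (559/2 - q_W)q_W - 87q_W.
The leader's first-order condition 385/2 - 2q_W = 0 yields q_W = 385/4.
Then q_A = (381 - 2·(385/4))/4 = 377/8.
Price P = 470 - 2·(1147/8) = 733/4.
Willow's profit: (733/4 - 87)·(385/4) = 9264.0625.

9264.06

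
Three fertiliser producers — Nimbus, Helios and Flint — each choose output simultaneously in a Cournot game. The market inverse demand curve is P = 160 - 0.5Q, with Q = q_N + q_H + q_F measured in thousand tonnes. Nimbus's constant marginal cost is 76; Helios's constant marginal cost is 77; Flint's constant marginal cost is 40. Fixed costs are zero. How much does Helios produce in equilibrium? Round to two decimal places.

22.50

Nimbus's profit: π_N = (160 - 0.5Q)q_N - (76q_N). Setting ∂π_N/∂q_N = 0: 84 - q_N - (1/2)(q_H + q_F) = 0.
Helios's first-order condition: 83 - q_H - (1/2)(q_N + q_F) = 0.
Flint's first-order condition: 120 - q_F - (1/2)(q_N + q_H) = 0.
Adding the 3 conditions: 287 − Q − Q = 0, i.e. Q = 287/2.
Back-substituting: q_N = (84 − 287/4)/(1/2) = 49/2, q_H = (83 − 287/4)/(1/2) = 45/2, q_F = (120 − 287/4)/(1/2) = 193/2.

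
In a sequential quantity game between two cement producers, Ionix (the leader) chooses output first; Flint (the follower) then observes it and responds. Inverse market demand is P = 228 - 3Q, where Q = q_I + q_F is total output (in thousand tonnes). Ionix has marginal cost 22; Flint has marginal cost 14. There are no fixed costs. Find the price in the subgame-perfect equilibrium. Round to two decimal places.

71.50

The follower Flint best-responds to any q_I: π_F = (228 - 3Q)q_F - 14q_F.
Follower FOC: 214 - 3q_I - 6q_F = 0, so q_F(q_I) = (214 - 3q_I)/6.
Ionix substitutes q_F(q_I) into its own profit: π_I = q_I(228 - 3q_I - (214 - 3q_I)/2) - 22q_I = (121 - (3/2)q_I)q_I - 22q_I.
Maximising: ∂π_I/∂q_I = 99 - 3q_I = 0, giving q_I = 33.
Then q_F = (214 - 3·33)/6 = 115/6.
Total output Q = 313/6, so price P = 228 - 3·(313/6) = 143/2.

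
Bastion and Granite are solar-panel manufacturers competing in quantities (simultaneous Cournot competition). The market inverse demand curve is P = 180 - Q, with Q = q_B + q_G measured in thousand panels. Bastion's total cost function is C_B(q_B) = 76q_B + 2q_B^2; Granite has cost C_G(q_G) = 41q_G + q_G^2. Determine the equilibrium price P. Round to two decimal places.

Bastion's profit: π_B = (180 - Q)q_B - (76q_B + 2q_B²). Setting ∂π_B/∂q_B = 0: 104 - 6q_B - (q_G) = 0.
Granite's profit: π_G = (180 - Q)q_G - (41q_G + q_G²). Setting ∂π_G/∂q_G = 0: 139 - 4q_G - (q_B) = 0.
Rearranging gives the reaction functions q_B = (104 - q_G)/6 and q_G = (139 - q_B)/4.
Substituting one into the other gives q_B = 277/23 and q_G = 730/23.
Total output Q = 1007/23, so price P = 180 - 1007/23 = 136.2174.

136.22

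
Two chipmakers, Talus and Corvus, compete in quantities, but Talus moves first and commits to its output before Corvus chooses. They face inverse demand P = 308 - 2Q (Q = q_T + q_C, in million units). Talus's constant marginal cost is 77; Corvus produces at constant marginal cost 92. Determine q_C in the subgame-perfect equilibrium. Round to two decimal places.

23.25

Solve by backward induction. Given q_T, the follower Corvus maximises π_C = (308 - 2q_T - 2q_C)q_C - 92q_C.
∂π_C/∂q_C = 216 - 2q_T - 4q_C = 0 gives the reaction function q_C = (216 - 2q_T)/4.
Talus substitutes q_C(q_T) into its own profit: π_T = q_T(308 - 2q_T - (216 - 2q_T)/2) - 77q_T = (200 - q_T)q_T - 77q_T.
Maximising: ∂π_T/∂q_T = 123 - 2q_T = 0, giving q_T = 123/2.
Then q_C = (216 - 2·(123/2))/4 = 93/4.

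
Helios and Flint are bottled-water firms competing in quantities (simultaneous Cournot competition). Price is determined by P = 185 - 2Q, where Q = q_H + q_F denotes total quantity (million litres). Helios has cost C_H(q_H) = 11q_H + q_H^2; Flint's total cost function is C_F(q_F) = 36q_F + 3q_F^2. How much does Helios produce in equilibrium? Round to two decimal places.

Helios's profit: π_H = (185 - 2Q)q_H - (11q_H + q_H²). Setting ∂π_H/∂q_H = 0: 174 - 6q_H - 2(q_F) = 0.
Flint's profit: π_F = (185 - 2Q)q_F - (36q_F + 3q_F²). Setting ∂π_F/∂q_F = 0: 149 - 10q_F - 2(q_H) = 0.
So q_H = (174 - 2q_F)/6 and q_F = (149 - 2q_H)/10.
Solving the pair: q_H = 103/4, q_F = 39/4.

25.75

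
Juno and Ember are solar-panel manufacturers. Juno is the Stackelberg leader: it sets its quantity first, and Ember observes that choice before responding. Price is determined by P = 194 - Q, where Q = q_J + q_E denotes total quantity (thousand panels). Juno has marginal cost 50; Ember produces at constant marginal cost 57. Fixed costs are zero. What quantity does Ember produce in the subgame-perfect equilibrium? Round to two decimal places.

30.75

Solve by backward induction. Given q_J, the follower Ember maximises π_E = (194 - q_J - q_E)q_E - 57q_E.
∂π_E/∂q_E = 137 - q_J - 2q_E = 0 gives the reaction function q_E = (137 - q_J)/2.
The leader anticipates this reaction. Substituting into P = 194 - Q gives P = 251/2 - (1/2)q_J, so π_J = (251/2 - (1/2)q_J)q_J - 50q_J.
Leader FOC: 151/2 - q_J = 0, so q_J = 151/2.
Then q_E = (137 - 151/2)/2 = 123/4.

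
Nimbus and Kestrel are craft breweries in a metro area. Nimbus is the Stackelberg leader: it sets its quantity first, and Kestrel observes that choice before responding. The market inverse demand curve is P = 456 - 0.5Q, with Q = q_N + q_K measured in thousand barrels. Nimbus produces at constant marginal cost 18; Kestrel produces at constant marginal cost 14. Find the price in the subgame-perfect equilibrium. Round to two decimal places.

Solve by backward induction. Given q_N, the follower Kestrel maximises π_K = (456 - (1/2)q_N - (1/2)q_K)q_K - 14q_K.
Setting the follower's marginal profit to zero, 442 - (1/2)q_N - q_K = 0, i.e. q_K = (442 - (1/2)q_N).
Nimbus substitutes q_K(q_N) into its own profit: π_N = q_N(456 - (1/2)q_N - (442 - (1/2)q_N)/2) - 18q_N = (235 - (1/4)q_N)q_N - 18q_N.
The leader's first-order condition 217 - (1/2)q_N = 0 yields q_N = 434.
Then q_K = (442 - (1/2)·434) = 225.
Total output Q = 659, so price P = 456 - (1/2)·659 = 253/2.

126.50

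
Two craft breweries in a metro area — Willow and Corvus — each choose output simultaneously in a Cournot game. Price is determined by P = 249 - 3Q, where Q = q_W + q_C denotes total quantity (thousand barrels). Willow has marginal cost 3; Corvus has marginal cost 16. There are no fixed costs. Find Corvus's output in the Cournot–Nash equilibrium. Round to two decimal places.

24.44

Willow's profit: π_W = (249 - 3Q)q_W - (3q_W). Setting ∂π_W/∂q_W = 0: 246 - 6q_W - 3(q_C) = 0.
Corvus's profit: π_C = (249 - 3Q)q_C - (16q_C). Setting ∂π_C/∂q_C = 0: 233 - 6q_C - 3(q_W) = 0.
So q_W = (246 - 3q_C)/6 and q_C = (233 - 3q_W)/6.
Solving the pair: q_W = 259/9, q_C = 220/9.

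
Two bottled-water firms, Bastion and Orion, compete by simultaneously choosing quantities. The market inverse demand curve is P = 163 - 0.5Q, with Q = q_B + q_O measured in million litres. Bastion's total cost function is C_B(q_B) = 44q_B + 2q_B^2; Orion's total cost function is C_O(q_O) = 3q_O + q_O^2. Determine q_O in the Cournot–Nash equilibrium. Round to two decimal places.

Bastion's profit: π_B = (163 - 0.5Q)q_B - (44q_B + 2q_B²). Setting ∂π_B/∂q_B = 0: 119 - 5q_B - (1/2)(q_O) = 0.
Orion's profit: π_O = (163 - 0.5Q)q_O - (3q_O + q_O²). Setting ∂π_O/∂q_O = 0: 160 - 3q_O - (1/2)(q_B) = 0.
So q_B = (119 - (1/2)q_O)/5 and q_O = (160 - (1/2)q_B)/3.
Substituting one into the other gives q_B = 1108/59 and q_O = 50.2034.

50.20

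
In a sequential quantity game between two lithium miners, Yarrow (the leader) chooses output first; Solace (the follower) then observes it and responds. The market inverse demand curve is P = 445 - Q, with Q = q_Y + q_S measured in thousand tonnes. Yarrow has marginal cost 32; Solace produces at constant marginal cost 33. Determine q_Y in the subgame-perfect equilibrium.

207

Solve by backward induction. Given q_Y, the follower Solace maximises π_S = (445 - q_Y - q_S)q_S - 33q_S.
Follower FOC: 412 - q_Y - 2q_S = 0, so q_S(q_Y) = (412 - q_Y)/2.
The leader anticipates this reaction. Substituting into P = 445 - Q gives P = 239 - (1/2)q_Y, so π_Y = (239 - (1/2)q_Y)q_Y - 32q_Y.
Maximising: ∂π_Y/∂q_Y = 207 - q_Y = 0, giving q_Y = 207.
Then q_S = (412 - 207)/2 = 205/2.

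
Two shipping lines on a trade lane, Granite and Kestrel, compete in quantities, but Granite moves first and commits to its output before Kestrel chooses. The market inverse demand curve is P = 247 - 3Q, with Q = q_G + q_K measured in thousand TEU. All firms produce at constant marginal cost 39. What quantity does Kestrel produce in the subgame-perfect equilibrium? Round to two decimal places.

17.33

Solve by backward induction. Given q_G, the follower Kestrel maximises π_K = (247 - 3q_G - 3q_K)q_K - 39q_K.
Follower FOC: 208 - 3q_G - 6q_K = 0, so q_K(q_G) = (208 - 3q_G)/6.
Granite substitutes q_K(q_G) into its own profit: π_G = q_G(247 - 3q_G - (208 - 3q_G)/2) - 39q_G = (143 - (3/2)q_G)q_G - 39q_G.
The leader's first-order condition 104 - 3q_G = 0 yields q_G = 104/3.
Then q_K = (208 - 3·(104/3))/6 = 52/3.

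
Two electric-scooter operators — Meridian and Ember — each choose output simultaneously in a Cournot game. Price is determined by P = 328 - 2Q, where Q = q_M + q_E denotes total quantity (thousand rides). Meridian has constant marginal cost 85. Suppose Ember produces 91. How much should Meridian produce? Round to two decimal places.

With the rival's output fixed at 91, Meridian's profit is π_M = (328 - 2·91 - 2q_M)q_M - (85q_M) = (146 - 2q_M)q_M - (85q_M).
∂π_M/∂q_M = 61 - 4q_M = 0, so q_M = 61/4.

15.25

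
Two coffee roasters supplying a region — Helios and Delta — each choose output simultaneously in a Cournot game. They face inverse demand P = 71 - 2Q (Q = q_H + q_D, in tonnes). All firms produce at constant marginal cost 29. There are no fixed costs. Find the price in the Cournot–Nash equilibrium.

43

A representative firm's profit is π_i = q_i(71 - 2Q) - 29q_i.
First-order condition (treating rivals' output as given): 42 - 4q_i - 2q_j = 0.
By symmetry each firm produces the same amount; substituting q_j = q_i yields q_i = 42/6 = 7.
Total output Q = 14, so price P = 71 - 2·14 = 43.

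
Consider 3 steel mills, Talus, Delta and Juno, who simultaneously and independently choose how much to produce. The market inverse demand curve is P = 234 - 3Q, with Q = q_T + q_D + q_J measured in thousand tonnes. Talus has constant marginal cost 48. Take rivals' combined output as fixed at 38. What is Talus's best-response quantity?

With rivals' combined output fixed at 38, Talus's profit is π_T = (234 - 3·38 - 3q_T)q_T - (48q_T) = (120 - 3q_T)q_T - (48q_T).
∂π_T/∂q_T = 72 - 6q_T = 0, so q_T = 12.

12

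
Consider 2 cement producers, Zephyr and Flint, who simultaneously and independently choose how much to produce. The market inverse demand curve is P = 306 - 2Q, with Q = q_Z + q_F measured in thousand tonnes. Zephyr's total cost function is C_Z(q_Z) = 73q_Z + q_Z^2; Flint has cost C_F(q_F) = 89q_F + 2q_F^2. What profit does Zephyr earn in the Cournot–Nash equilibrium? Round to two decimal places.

3168.75

Zephyr's profit: π_Z = (306 - 2Q)q_Z - (73q_Z + q_Z²). Setting ∂π_Z/∂q_Z = 0: 233 - 6q_Z - 2(q_F) = 0.
Flint's first-order condition: 217 - 8q_F - 2(q_Z) = 0.
So q_Z = (233 - 2q_F)/6 and q_F = (217 - 2q_Z)/8.
Substituting one into the other gives q_Z = 65/2 and q_F = 19.
Price P = 306 - 2·(103/2) = 203.
Zephyr's profit: 203·(65/2) - 73·(65/2) - (65/2)² = 3168.7500.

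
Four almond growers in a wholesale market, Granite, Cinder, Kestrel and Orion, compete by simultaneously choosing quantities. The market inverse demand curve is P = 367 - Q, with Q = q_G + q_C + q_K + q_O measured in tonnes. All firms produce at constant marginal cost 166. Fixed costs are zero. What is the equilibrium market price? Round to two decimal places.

Each firm earns π_i = (367 - Q)q_i - 166q_i.
First-order condition (treating rivals' output as given): 201 - 2q_i - Σ_{j≠i} q_j = 0.
By symmetry each firm produces the same amount; substituting Σ_{j≠i} q_j = 3q_i yields q_i = 201/5.
Total output Q = 804/5, so price P = 367 - 804/5 = 1031/5.

206.20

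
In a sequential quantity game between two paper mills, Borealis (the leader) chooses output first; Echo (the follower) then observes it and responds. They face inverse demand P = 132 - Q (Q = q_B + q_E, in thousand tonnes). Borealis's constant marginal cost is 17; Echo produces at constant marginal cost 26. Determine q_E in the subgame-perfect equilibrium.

The follower Echo best-responds to any q_B: π_E = (132 - Q)q_E - 26q_E.
Follower FOC: 106 - q_B - 2q_E = 0, so q_E(q_B) = (106 - q_B)/2.
Borealis substitutes q_E(q_B) into its own profit: π_B = q_B(132 - q_B - (106 - q_B)/2) - 17q_B = (79 - (1/2)q_B)q_B - 17q_B.
Maximising: ∂π_B/∂q_B = 62 - q_B = 0, giving q_B = 62.
Then q_E = (106 - 62)/2 = 22.

22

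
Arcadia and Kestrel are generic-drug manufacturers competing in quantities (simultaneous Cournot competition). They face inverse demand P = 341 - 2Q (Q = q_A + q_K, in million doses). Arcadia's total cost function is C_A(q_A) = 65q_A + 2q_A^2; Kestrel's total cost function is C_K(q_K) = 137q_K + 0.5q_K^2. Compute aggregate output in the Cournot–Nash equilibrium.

Arcadia's profit: π_A = (341 - 2Q)q_A - (65q_A + 2q_A²). Setting ∂π_A/∂q_A = 0: 276 - 8q_A - 2(q_K) = 0.
Kestrel's first-order condition: 204 - 5q_K - 2(q_A) = 0.
So q_A = (276 - 2q_K)/8 and q_K = (204 - 2q_A)/5.
Solving the pair: q_A = 27, q_K = 30.
Total output Q = 27 + 30 = 57.

57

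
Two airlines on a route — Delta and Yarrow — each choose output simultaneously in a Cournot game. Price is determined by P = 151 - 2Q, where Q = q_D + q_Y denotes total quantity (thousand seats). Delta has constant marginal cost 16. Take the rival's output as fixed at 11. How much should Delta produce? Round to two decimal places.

With the rival's output fixed at 11, Delta's profit is π_D = (151 - 2·11 - 2q_D)q_D - (16q_D) = (129 - 2q_D)q_D - (16q_D).
∂π_D/∂q_D = 113 - 4q_D = 0, so q_D = 113/4.

28.25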